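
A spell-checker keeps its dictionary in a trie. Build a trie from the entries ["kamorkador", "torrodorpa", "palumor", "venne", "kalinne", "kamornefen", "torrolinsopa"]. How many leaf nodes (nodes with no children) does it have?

Leaves are exactly the stored words that no other stored word extends.
Those words: "kalinne", "kamorkador", "kamornefen", "palumor", "torrodorpa", "torrolinsopa", "venne"
Leaf count: 7

7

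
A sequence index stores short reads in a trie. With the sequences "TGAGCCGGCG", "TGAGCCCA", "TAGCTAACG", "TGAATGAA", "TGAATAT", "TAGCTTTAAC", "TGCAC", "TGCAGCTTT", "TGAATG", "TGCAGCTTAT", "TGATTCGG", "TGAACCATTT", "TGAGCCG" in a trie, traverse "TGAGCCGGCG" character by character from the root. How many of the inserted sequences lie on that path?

2

Traverse "TGAGCCGGCG" character by character; count nodes along the way that are marked as word ends.
Prefixes of the query that are stored words: "TGAGCCG", "TGAGCCGGCG"
Count: 2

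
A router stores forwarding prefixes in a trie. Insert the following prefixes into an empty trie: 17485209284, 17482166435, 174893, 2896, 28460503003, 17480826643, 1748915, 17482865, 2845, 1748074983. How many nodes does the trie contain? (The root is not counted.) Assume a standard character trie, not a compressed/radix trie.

51

For each word, the new-node count is its length minus the longest prefix already in the trie:
  "17485209284" → 11 new (1, 7, 4, 8, 5, 2, 0, 9, 2, 8, 4)
  "17482166435" → prefix "1748" already present; 7 new (2, 1, 6, 6, 4, 3, 5)
  "174893" → prefix "1748" already present; 2 new (9, 3)
  "2896" → 4 new (2, 8, 9, 6)
  "28460503003" → prefix "28" already present; 9 new (4, 6, 0, 5, 0, 3, 0, 0, 3)
  "17480826643" → prefix "1748" already present; 7 new (0, 8, 2, 6, 6, 4, 3)
  "1748915" → prefix "17489" already present; 2 new (1, 5)
  "17482865" → prefix "17482" already present; 3 new (8, 6, 5)
  "2845" → prefix "284" already present; 1 new (5)
  "1748074983" → prefix "17480" already present; 5 new (7, 4, 9, 8, 3)
Total nodes = 11 + 7 + 2 + 4 + 9 + 7 + 2 + 3 + 1 + 5 = 51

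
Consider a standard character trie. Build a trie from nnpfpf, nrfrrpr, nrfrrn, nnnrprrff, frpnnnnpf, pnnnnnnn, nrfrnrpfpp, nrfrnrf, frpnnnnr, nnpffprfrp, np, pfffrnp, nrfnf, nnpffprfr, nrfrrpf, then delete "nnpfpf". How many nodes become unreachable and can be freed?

After clearing the end-marker at "nnpfpf", prune upward until reaching a node still needed by another word.
The suffix "pf" (2 nodes) is used only by "nnpfpf"; the node for "nnpf" still has the child "f", so pruning stops there.
Nodes removed: 2

2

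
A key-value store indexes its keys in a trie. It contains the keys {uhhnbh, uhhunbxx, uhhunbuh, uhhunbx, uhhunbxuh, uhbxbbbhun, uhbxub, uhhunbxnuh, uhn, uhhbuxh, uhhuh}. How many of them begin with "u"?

Walk to "u"; the words in its subtree are exactly those with that prefix.
Words under "u": uhbxbbbhun, uhbxub, uhhbuxh, uhhnbh, uhhuh, uhhunbuh, uhhunbx, uhhunbxnuh, uhhunbxuh, uhhunbxx, uhn
Count: 11

11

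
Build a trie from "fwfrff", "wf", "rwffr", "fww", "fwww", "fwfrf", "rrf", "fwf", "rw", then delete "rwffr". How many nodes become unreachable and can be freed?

3

Walk "rwffr" from the leaf back toward the root, removing each node that no remaining word uses.
The suffix "ffr" (3 nodes) is used only by "rwffr"; "rw" is itself a stored word, so pruning stops there.
Nodes removed: 3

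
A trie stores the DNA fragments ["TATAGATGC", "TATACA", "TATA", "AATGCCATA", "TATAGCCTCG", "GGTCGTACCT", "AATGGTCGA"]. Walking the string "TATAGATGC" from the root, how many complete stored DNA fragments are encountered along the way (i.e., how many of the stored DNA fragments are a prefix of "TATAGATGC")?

2

Traverse "TATAGATGC" character by character; count nodes along the way that are marked as word ends.
Prefixes of the query that are stored words: "TATA", "TATAGATGC"
Count: 2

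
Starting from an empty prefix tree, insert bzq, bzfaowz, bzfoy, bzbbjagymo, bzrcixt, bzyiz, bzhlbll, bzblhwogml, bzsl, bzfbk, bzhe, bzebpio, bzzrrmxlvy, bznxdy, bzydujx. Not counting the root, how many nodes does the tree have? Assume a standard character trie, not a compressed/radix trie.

64

Count nodes per top-level branch (shared prefixes stored once):
  'b'-branch (bzbbjagymo, bzblhwogml, bzebpio, bzfaowz, bzfbk, bzfoy, bzhe, bzhlbll, bznxdy, bzq, bzrcixt, bzsl, bzydujx, bzyiz, bzzrrmxlvy): 64 nodes
Sum: 64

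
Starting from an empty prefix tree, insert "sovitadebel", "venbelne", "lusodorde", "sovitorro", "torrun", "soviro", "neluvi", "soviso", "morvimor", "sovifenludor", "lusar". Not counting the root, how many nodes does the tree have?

66

Trace insertions, counting only characters that open a new branch:
  "sovitadebel" → 11 new (s, o, v, i, t, a, d, e, b, e, l)
  "venbelne" → 8 new (v, e, n, b, e, l, n, e)
  "lusodorde" → 9 new (l, u, s, o, d, o, r, d, e)
  "sovitorro" → prefix "sovit" already present; 4 new (o, r, r, o)
  "torrun" → 6 new (t, o, r, r, u, n)
  "soviro" → prefix "sovi" already present; 2 new (r, o)
  "neluvi" → 6 new (n, e, l, u, v, i)
  "soviso" → prefix "sovi" already present; 2 new (s, o)
  "morvimor" → 8 new (m, o, r, v, i, m, o, r)
  "sovifenludor" → prefix "sovi" already present; 8 new (f, e, n, l, u, d, o, r)
  "lusar" → prefix "lus" already present; 2 new (a, r)
Total nodes = 11 + 8 + 9 + 4 + 6 + 2 + 6 + 2 + 8 + 8 + 2 = 66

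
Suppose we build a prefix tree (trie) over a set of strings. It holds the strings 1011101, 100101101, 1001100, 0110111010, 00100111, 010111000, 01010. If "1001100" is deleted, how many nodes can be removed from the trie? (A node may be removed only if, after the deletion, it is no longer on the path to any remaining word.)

After clearing the end-marker at "1001100", prune upward until reaching a node still needed by another word.
The suffix "100" (3 nodes) is used only by "1001100"; the node for "1001" still has the child "0", so pruning stops there.
Nodes removed: 3

3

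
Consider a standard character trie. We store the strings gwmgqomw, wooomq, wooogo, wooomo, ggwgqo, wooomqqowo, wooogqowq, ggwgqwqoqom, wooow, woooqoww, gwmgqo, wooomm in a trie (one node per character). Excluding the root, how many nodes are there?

42

Trace insertions, counting only characters that open a new branch:
  "gwmgqomw" → 8 new (g, w, m, g, q, o, m, w)
  "wooomq" → 6 new (w, o, o, o, m, q)
  "wooogo" → prefix "wooo" already present; 2 new (g, o)
  "wooomo" → prefix "wooom" already present; 1 new (o)
  "ggwgqo" → prefix "g" already present; 5 new (g, w, g, q, o)
  "wooomqqowo" → prefix "wooomq" already present; 4 new (q, o, w, o)
  "wooogqowq" → prefix "wooog" already present; 4 new (q, o, w, q)
  "ggwgqwqoqom" → prefix "ggwgq" already present; 6 new (w, q, o, q, o, m)
  "wooow" → prefix "wooo" already present; 1 new (w)
  "woooqoww" → prefix "wooo" already present; 4 new (q, o, w, w)
  "gwmgqo" → prefix "gwmgqo" already present; 0 new (none)
  "wooomm" → prefix "wooom" already present; 1 new (m)
Total nodes = 8 + 6 + 2 + 1 + 5 + 4 + 4 + 6 + 1 + 4 + 0 + 1 = 42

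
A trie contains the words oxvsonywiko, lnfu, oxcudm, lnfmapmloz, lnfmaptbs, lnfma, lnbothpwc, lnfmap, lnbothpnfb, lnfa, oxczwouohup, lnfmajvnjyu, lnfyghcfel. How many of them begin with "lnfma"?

5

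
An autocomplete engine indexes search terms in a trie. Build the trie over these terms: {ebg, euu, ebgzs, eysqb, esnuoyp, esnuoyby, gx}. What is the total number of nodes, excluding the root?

Count nodes per top-level branch (shared prefixes stored once):
  'e'-branch (ebg, ebgzs, esnuoyby, esnuoyp, euu, eysqb): 19 nodes
  'g'-branch (gx): 2 nodes
Sum: 21

21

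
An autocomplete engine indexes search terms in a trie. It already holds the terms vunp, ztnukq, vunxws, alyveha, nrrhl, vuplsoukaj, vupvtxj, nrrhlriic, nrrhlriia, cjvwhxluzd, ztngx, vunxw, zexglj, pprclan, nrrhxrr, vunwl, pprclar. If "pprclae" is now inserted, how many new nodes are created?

1

"pprcla" is already a path in the trie; the remaining "e" must be added.
Each of the 1 remaining characters creates one node.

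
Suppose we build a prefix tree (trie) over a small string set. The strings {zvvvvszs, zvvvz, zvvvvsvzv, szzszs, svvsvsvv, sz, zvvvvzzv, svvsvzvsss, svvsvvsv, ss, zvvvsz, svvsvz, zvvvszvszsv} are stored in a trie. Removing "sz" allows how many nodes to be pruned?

0

A node on "sz"'s path can go only if nothing else ends at it or branches off below it.
Every node on "sz" is still needed (e.g. by "szzszs"), so nothing is freed.
Nodes removed: 0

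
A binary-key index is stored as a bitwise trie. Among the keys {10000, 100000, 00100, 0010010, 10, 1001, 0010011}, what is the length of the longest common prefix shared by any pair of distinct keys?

The deepest shared node is where two words last agree before diverging.
"0010010" and "0010011" agree on "001001" (6 characters) before diverging; nothing deeper is shared.
Longest shared-prefix length: 6

6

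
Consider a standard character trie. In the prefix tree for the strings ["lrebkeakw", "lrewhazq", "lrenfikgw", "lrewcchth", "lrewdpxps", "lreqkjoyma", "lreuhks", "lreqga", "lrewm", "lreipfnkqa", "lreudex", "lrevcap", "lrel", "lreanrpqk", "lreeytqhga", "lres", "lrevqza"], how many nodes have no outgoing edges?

Leaves are exactly the stored words that no other stored word extends.
Those words: "lreanrpqk", "lrebkeakw", "lreeytqhga", "lreipfnkqa", "lrel", "lrenfikgw", "lreqga", "lreqkjoyma", "lres", "lreudex", "lreuhks", "lrevcap", "lrevqza", "lrewcchth", "lrewdpxps", "lrewhazq", "lrewm"
Leaf count: 17

17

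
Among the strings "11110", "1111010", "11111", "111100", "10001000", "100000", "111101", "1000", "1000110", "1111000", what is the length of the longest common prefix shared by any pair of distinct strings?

Equivalently: take the maximum, over all pairs, of their longest common prefix length.
e.g. "111100" and "1111000" share the prefix "111100" of length 6; no pair shares a longer one.
Longest shared-prefix length: 6

6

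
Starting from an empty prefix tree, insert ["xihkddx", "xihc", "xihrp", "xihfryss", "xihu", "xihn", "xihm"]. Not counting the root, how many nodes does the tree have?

Trie structure (* marks end of a word):
(root)
└─ x
   └─ i
      └─ h
         ├─ c *
         ├─ f
         │  └─ r
         │     └─ y
         │        └─ s
         │           └─ s *
         ├─ k
         │  └─ d
         │     └─ d
         │        └─ x *
         ├─ m *
         ├─ n *
         ├─ r
         │  └─ p *
         └─ u *
Counting every labelled node above: 18.

18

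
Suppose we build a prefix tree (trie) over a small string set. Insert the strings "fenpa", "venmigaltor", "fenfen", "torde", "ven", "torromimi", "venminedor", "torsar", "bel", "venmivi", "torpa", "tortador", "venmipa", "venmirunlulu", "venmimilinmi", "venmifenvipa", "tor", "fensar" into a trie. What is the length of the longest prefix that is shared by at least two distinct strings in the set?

Equivalently: take the maximum, over all pairs, of their longest common prefix length.
"venmifenvipa" and "venmigaltor" agree on "venmi" (5 characters) before diverging; nothing deeper is shared.
Longest shared-prefix length: 5

5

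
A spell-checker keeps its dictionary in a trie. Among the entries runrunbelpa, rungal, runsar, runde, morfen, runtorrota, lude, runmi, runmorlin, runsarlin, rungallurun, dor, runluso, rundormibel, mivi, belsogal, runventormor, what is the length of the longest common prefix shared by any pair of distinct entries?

6

Look for the deepest trie node that still has at least two words in its subtree.
"rungal" and "rungallurun" agree on "rungal" (6 characters) before diverging; nothing deeper is shared.
Longest shared-prefix length: 6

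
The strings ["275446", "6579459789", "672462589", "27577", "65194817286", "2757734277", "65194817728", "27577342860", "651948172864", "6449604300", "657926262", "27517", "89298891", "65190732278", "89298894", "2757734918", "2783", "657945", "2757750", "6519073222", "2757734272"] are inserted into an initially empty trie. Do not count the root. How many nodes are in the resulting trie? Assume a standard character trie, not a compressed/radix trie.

88

Insert word by word; a character creates a node only if that edge doesn't already exist:
  "275446" → 6 new (2, 7, 5, 4, 4, 6)
  "6579459789" → 10 new (6, 5, 7, 9, 4, 5, 9, 7, 8, 9)
  "672462589" → prefix "6" already present; 8 new (7, 2, 4, 6, 2, 5, 8, 9)
  "27577" → prefix "275" already present; 2 new (7, 7)
  "65194817286" → prefix "65" already present; 9 new (1, 9, 4, 8, 1, 7, 2, 8, 6)
  "2757734277" → prefix "27577" already present; 5 new (3, 4, 2, 7, 7)
  "65194817728" → prefix "65194817" already present; 3 new (7, 2, 8)
  "27577342860" → prefix "27577342" already present; 3 new (8, 6, 0)
  "651948172864" → prefix "65194817286" already present; 1 new (4)
  "6449604300" → prefix "6" already present; 9 new (4, 4, 9, 6, 0, 4, 3, 0, 0)
  "657926262" → prefix "6579" already present; 5 new (2, 6, 2, 6, 2)
  "27517" → prefix "275" already present; 2 new (1, 7)
  "89298891" → 8 new (8, 9, 2, 9, 8, 8, 9, 1)
  "65190732278" → prefix "6519" already present; 7 new (0, 7, 3, 2, 2, 7, 8)
  "89298894" → prefix "8929889" already present; 1 new (4)
  "2757734918" → prefix "2757734" already present; 3 new (9, 1, 8)
  "2783" → prefix "27" already present; 2 new (8, 3)
  "657945" → prefix "657945" already present; 0 new (none)
  "2757750" → prefix "27577" already present; 2 new (5, 0)
  "6519073222" → prefix "651907322" already present; 1 new (2)
  "2757734272" → prefix "275773427" already present; 1 new (2)
Total nodes = 6 + 10 + 8 + 2 + 9 + 5 + 3 + 3 + 1 + 9 + 5 + 2 + 8 + 7 + 1 + 3 + 2 + 0 + 2 + 1 + 1 = 88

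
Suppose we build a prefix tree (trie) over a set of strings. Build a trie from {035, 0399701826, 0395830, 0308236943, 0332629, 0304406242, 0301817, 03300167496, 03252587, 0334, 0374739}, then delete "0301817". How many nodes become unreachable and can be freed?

After clearing the end-marker at "0301817", prune upward until reaching a node still needed by another word.
The suffix "1817" (4 nodes) is used only by "0301817"; the node for "030" still has the child "8", so pruning stops there.
Nodes removed: 4

4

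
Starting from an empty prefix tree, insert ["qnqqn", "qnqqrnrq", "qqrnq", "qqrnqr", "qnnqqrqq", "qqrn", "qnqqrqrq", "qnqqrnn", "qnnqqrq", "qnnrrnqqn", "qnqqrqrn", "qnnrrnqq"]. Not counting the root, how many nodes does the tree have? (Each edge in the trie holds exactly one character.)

Insert word by word; a character creates a node only if that edge doesn't already exist:
  "qnqqn" → 5 new (q, n, q, q, n)
  "qnqqrnrq" → prefix "qnqq" already present; 4 new (r, n, r, q)
  "qqrnq" → prefix "q" already present; 4 new (q, r, n, q)
  "qqrnqr" → prefix "qqrnq" already present; 1 new (r)
  "qnnqqrqq" → prefix "qn" already present; 6 new (n, q, q, r, q, q)
  "qqrn" → prefix "qqrn" already present; 0 new (none)
  "qnqqrqrq" → prefix "qnqqr" already present; 3 new (q, r, q)
  "qnqqrnn" → prefix "qnqqrn" already present; 1 new (n)
  "qnnqqrq" → prefix "qnnqqrq" already present; 0 new (none)
  "qnnrrnqqn" → prefix "qnn" already present; 6 new (r, r, n, q, q, n)
  "qnqqrqrn" → prefix "qnqqrqr" already present; 1 new (n)
  "qnnrrnqq" → prefix "qnnrrnqq" already present; 0 new (none)
Total nodes = 5 + 4 + 4 + 1 + 6 + 0 + 3 + 1 + 0 + 6 + 1 + 0 = 31

31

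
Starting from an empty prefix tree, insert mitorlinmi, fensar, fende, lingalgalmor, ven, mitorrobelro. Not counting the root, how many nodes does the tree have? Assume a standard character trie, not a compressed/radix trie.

40

Trace insertions, counting only characters that open a new branch:
  "mitorlinmi" → 10 new (m, i, t, o, r, l, i, n, m, i)
  "fensar" → 6 new (f, e, n, s, a, r)
  "fende" → prefix "fen" already present; 2 new (d, e)
  "lingalgalmor" → 12 new (l, i, n, g, a, l, g, a, l, m, o, r)
  "ven" → 3 new (v, e, n)
  "mitorrobelro" → prefix "mitor" already present; 7 new (r, o, b, e, l, r, o)
Total nodes = 10 + 6 + 2 + 12 + 3 + 7 = 40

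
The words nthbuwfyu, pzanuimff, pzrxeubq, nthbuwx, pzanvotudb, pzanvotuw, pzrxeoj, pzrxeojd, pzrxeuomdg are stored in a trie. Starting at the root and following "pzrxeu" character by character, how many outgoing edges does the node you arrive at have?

2

Follow the path "pzrxeu" to its node, then look at its outgoing edges.
Characters that immediately follow "pzrxeu" among the stored strings: {b, o}.
That node has 2 child edges.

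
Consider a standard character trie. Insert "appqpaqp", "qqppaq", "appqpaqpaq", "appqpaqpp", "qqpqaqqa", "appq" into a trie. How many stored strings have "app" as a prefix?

4

Filter for entries beginning with "app":
Matches: "appq", "appqpaqp", "appqpaqpaq", "appqpaqpp"
Count: 4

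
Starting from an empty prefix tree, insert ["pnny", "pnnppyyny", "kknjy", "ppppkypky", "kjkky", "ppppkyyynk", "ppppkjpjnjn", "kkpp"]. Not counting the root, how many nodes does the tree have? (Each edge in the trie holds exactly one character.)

39

Count nodes per top-level branch (shared prefixes stored once):
  'k'-branch (kjkky, kknjy, kkpp): 11 nodes
  'p'-branch (pnnppyyny, pnny, ppppkjpjnjn, ppppkypky, ppppkyyynk): 28 nodes
Sum: 39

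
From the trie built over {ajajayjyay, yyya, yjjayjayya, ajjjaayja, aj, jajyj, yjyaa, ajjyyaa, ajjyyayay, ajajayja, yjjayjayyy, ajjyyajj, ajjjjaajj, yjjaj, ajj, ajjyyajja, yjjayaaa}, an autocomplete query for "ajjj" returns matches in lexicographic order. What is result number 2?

ajjjjaajj

Words with prefix "ajjj", in lexicographic order: "ajjjaayja", "ajjjjaajj"
Position 2: ajjjjaajj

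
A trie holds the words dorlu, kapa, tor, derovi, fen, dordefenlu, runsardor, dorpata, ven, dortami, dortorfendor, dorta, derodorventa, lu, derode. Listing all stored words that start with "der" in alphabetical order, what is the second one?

Filter for "der…" and sort: "derode", "derodorventa", "derovi"
The 2nd is derodorventa.

derodorventa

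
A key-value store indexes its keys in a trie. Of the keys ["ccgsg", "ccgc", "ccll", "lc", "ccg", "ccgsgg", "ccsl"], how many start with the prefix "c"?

Traverse to the node for "c", then collect every word in that subtree.
Matches: "ccg", "ccgc", "ccgsg", "ccgsgg", "ccll", "ccsl"
Count: 6

6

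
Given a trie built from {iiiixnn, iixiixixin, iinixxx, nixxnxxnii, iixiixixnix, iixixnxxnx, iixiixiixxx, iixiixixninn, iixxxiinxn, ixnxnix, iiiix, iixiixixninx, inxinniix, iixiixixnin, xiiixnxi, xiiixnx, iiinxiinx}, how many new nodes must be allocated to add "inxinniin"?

1

"inxinnii" is already a path in the trie; the remaining "n" must be added.
Each of the 1 remaining characters creates one node.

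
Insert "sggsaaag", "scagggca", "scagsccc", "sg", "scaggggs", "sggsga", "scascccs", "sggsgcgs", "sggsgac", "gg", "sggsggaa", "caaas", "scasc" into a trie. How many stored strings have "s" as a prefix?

Walk to "s"; the words in its subtree are exactly those with that prefix.
Words under "s": scagggca, scaggggs, scagsccc, scasc, scascccs, sg, sggsaaag, sggsga, sggsgac, sggsgcgs, sggsggaa
Count: 11

11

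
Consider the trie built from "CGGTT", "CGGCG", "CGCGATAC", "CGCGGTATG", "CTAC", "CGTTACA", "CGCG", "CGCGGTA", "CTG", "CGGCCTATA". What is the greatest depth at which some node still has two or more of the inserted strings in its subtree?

7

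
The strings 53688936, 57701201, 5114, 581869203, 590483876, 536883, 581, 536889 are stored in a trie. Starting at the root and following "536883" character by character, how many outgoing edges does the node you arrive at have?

0

Follow the path "536883" to its node, then look at its outgoing edges.
No stored string extends past "536883".
That node has 0 child edges.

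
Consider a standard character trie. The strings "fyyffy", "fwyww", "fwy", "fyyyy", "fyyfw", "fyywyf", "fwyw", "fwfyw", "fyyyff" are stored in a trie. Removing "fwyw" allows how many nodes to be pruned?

0

After clearing the end-marker at "fwyw", prune upward until reaching a node still needed by another word.
Every node on "fwyw" is still needed (e.g. by "fwyww"), so nothing is freed.
Nodes removed: 0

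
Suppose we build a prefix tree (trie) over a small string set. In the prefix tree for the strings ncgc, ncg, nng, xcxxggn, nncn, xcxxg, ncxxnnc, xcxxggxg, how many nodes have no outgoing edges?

6

Leaves are exactly the stored words that no other stored word extends.
Those words: "ncgc", "ncxxnnc", "nncn", "nng", "xcxxggn", "xcxxggxg"
Leaf count: 6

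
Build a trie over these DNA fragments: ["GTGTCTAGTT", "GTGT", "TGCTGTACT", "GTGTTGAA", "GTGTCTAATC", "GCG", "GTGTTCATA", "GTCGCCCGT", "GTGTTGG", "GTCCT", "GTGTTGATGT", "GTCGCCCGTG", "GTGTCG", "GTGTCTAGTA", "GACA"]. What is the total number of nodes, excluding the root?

Trace insertions, counting only characters that open a new branch:
  "GTGTCTAGTT" → 10 new (G, T, G, T, C, T, A, G, T, T)
  "GTGT" → prefix "GTGT" already present; 0 new (none)
  "TGCTGTACT" → 9 new (T, G, C, T, G, T, A, C, T)
  "GTGTTGAA" → prefix "GTGT" already present; 4 new (T, G, A, A)
  "GTGTCTAATC" → prefix "GTGTCTA" already present; 3 new (A, T, C)
  "GCG" → prefix "G" already present; 2 new (C, G)
  "GTGTTCATA" → prefix "GTGTT" already present; 4 new (C, A, T, A)
  "GTCGCCCGT" → prefix "GT" already present; 7 new (C, G, C, C, C, G, T)
  "GTGTTGG" → prefix "GTGTTG" already present; 1 new (G)
  "GTCCT" → prefix "GTC" already present; 2 new (C, T)
  "GTGTTGATGT" → prefix "GTGTTGA" already present; 3 new (T, G, T)
  "GTCGCCCGTG" → prefix "GTCGCCCGT" already present; 1 new (G)
  "GTGTCG" → prefix "GTGTC" already present; 1 new (G)
  "GTGTCTAGTA" → prefix "GTGTCTAGT" already present; 1 new (A)
  "GACA" → prefix "G" already present; 3 new (A, C, A)
Total nodes = 10 + 0 + 9 + 4 + 3 + 2 + 4 + 7 + 1 + 2 + 3 + 1 + 1 + 1 + 3 = 51

51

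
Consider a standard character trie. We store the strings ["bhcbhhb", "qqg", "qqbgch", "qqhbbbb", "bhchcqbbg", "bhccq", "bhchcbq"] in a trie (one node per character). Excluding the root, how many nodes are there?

Trace insertions, counting only characters that open a new branch:
  "bhcbhhb" → 7 new (b, h, c, b, h, h, b)
  "qqg" → 3 new (q, q, g)
  "qqbgch" → prefix "qq" already present; 4 new (b, g, c, h)
  "qqhbbbb" → prefix "qq" already present; 5 new (h, b, b, b, b)
  "bhchcqbbg" → prefix "bhc" already present; 6 new (h, c, q, b, b, g)
  "bhccq" → prefix "bhc" already present; 2 new (c, q)
  "bhchcbq" → prefix "bhchc" already present; 2 new (b, q)
Total nodes = 7 + 3 + 4 + 5 + 6 + 2 + 2 = 29

29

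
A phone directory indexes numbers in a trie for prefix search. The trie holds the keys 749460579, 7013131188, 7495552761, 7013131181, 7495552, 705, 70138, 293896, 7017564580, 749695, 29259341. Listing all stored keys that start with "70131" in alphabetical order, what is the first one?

7013131181

DFS of the "70131" subtree visits, in order: "7013131181", "7013131188"
Position 1: 7013131181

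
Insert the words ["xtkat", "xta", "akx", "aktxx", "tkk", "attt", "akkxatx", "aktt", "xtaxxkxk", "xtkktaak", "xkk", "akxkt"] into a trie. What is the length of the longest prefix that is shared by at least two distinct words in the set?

3

Look for the deepest trie node that still has at least two words in its subtree.
e.g. "aktt" and "aktxx" share the prefix "akt" of length 3; no pair shares a longer one.
Longest shared-prefix length: 3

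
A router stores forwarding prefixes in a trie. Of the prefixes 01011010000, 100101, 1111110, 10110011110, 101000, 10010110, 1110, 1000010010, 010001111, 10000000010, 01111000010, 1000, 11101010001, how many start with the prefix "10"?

Walk to "10"; the words in its subtree are exactly those with that prefix.
Matches: "1000", "10000000010", "1000010010", "100101", "10010110", "101000", "10110011110"
Count: 7

7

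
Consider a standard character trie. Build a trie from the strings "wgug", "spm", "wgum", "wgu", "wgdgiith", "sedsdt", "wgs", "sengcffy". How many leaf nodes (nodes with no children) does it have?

A leaf is a node with no children — equivalently, the end of a word that is not a proper prefix of any other stored word.
Those words: "sedsdt", "sengcffy", "spm", "wgdgiith", "wgs", "wgug", "wgum"
Leaf count: 7

7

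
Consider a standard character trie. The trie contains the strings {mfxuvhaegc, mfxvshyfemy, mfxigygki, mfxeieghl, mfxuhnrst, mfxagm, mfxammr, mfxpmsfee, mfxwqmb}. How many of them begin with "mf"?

9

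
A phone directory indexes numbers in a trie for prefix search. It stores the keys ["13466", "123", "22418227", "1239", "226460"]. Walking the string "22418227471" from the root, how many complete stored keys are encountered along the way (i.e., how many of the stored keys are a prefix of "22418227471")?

1

Check each prefix of "22418227471" against the stored set — each match is an end-marker on the path.
Prefixes of the query that are stored words: "22418227"
Count: 1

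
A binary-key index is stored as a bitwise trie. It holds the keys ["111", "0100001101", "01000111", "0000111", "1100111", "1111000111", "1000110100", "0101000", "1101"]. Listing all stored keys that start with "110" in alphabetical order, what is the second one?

1101

Filter for "110…" and sort: "1100111", "1101"
The 2nd is 1101.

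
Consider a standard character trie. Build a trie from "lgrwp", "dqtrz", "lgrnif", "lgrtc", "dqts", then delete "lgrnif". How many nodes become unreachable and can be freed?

Walk "lgrnif" from the leaf back toward the root, removing each node that no remaining word uses.
The suffix "nif" (3 nodes) is used only by "lgrnif"; the node for "lgr" still has the child "w", so pruning stops there.
Nodes removed: 3

3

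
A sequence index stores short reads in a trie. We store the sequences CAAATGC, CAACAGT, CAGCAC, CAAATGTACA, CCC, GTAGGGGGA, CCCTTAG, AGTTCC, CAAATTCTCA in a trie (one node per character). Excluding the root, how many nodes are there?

Insert word by word; a character creates a node only if that edge doesn't already exist:
  "CAAATGC" → 7 new (C, A, A, A, T, G, C)
  "CAACAGT" → prefix "CAA" already present; 4 new (C, A, G, T)
  "CAGCAC" → prefix "CA" already present; 4 new (G, C, A, C)
  "CAAATGTACA" → prefix "CAAATG" already present; 4 new (T, A, C, A)
  "CCC" → prefix "C" already present; 2 new (C, C)
  "GTAGGGGGA" → 9 new (G, T, A, G, G, G, G, G, A)
  "CCCTTAG" → prefix "CCC" already present; 4 new (T, T, A, G)
  "AGTTCC" → 6 new (A, G, T, T, C, C)
  "CAAATTCTCA" → prefix "CAAAT" already present; 5 new (T, C, T, C, A)
Total nodes = 7 + 4 + 4 + 4 + 2 + 9 + 4 + 6 + 5 = 45

45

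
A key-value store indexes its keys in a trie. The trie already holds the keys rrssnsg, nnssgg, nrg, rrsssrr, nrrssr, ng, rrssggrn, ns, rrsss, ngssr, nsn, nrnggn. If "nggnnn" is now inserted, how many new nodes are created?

4

Walking "nggnnn" from the root, the first 2 characters ("ng") follow existing edges; "g" is the first miss.
So 6 − 2 = 4 new nodes.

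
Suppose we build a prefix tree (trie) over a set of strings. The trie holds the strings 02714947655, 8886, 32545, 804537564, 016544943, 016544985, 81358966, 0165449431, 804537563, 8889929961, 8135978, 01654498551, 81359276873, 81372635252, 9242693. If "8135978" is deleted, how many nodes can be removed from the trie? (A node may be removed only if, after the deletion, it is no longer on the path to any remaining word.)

A node on "8135978"'s path can go only if nothing else ends at it or branches off below it.
The suffix "78" (2 nodes) is used only by "8135978"; the node for "81359" still has the child "2", so pruning stops there.
Nodes removed: 2

2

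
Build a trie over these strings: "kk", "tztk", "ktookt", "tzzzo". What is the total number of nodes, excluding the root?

14

Count nodes per top-level branch (shared prefixes stored once):
  'k'-branch (kk, ktookt): 7 nodes
  't'-branch (tztk, tzzzo): 7 nodes
Sum: 14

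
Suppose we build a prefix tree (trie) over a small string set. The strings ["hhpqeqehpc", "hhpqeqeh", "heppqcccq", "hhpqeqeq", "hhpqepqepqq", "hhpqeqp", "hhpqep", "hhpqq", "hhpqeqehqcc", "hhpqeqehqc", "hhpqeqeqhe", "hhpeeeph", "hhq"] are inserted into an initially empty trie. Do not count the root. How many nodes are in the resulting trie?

Trie structure (* marks end of a word):
(root)
└─ h
   ├─ e
   │  └─ p
   │     └─ p
   │        └─ q
   │           └─ c
   │              └─ c
   │                 └─ c
   │                    └─ q *
   └─ h
      ├─ p
      │  ├─ e
      │  │  └─ e
      │  │     └─ e
      │  │        └─ p
      │  │           └─ h *
      │  └─ q
      │     ├─ e
      │     │  ├─ p *
      │     │  │  └─ q
      │     │  │     └─ e
      │     │  │        └─ p
      │     │  │           └─ q
      │     │  │              └─ q *
      │     │  └─ q
      │     │     ├─ e
      │     │     │  ├─ h *
      │     │     │  │  ├─ p
      │     │     │  │  │  └─ c *
      │     │     │  │  └─ q
      │     │     │  │     └─ c *
      │     │     │  │        └─ c *
      │     │     │  └─ q *
      │     │     │     └─ h
      │     │     │        └─ e *
      │     │     └─ p *
      │     └─ q *
      └─ q *
Counting every labelled node above: 38.

38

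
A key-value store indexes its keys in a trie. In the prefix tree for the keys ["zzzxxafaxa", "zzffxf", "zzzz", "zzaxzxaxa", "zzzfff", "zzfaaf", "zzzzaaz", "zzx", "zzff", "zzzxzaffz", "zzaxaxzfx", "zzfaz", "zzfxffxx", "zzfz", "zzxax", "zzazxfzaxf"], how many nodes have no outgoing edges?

13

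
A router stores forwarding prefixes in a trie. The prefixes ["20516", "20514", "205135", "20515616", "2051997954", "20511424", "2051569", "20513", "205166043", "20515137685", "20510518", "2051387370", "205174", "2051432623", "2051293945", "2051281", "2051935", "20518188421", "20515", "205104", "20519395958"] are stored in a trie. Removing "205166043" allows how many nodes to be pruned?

4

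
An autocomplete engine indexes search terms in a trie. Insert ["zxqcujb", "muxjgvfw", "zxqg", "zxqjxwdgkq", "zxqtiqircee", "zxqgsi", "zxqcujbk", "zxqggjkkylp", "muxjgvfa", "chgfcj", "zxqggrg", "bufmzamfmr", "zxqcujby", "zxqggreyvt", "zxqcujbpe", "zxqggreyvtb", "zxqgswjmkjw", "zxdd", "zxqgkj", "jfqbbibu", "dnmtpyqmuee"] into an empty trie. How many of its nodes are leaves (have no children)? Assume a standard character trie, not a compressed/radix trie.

A leaf is a node with no children — equivalently, the end of a word that is not a proper prefix of any other stored word.
Those words: "bufmzamfmr", "chgfcj", "dnmtpyqmuee", "jfqbbibu", "muxjgvfa", "muxjgvfw", "zxdd", "zxqcujbk", "zxqcujbpe", "zxqcujby", "zxqggjkkylp", "zxqggreyvtb", "zxqggrg", "zxqgkj", "zxqgsi", "zxqgswjmkjw", "zxqjxwdgkq", "zxqtiqircee"
Leaf count: 18

18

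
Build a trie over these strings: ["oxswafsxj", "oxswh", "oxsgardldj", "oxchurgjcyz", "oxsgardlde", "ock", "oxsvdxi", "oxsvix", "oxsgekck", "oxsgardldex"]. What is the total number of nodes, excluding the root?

40

Insert word by word; a character creates a node only if that edge doesn't already exist:
  "oxswafsxj" → 9 new (o, x, s, w, a, f, s, x, j)
  "oxswh" → prefix "oxsw" already present; 1 new (h)
  "oxsgardldj" → prefix "oxs" already present; 7 new (g, a, r, d, l, d, j)
  "oxchurgjcyz" → prefix "ox" already present; 9 new (c, h, u, r, g, j, c, y, z)
  "oxsgardlde" → prefix "oxsgardld" already present; 1 new (e)
  "ock" → prefix "o" already present; 2 new (c, k)
  "oxsvdxi" → prefix "oxs" already present; 4 new (v, d, x, i)
  "oxsvix" → prefix "oxsv" already present; 2 new (i, x)
  "oxsgekck" → prefix "oxsg" already present; 4 new (e, k, c, k)
  "oxsgardldex" → prefix "oxsgardlde" already present; 1 new (x)
Total nodes = 9 + 1 + 7 + 9 + 1 + 2 + 4 + 2 + 4 + 1 = 40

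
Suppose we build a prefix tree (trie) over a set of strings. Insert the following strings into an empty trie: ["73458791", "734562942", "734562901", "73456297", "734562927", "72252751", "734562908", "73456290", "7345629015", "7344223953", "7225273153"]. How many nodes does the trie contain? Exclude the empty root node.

Insert word by word; a character creates a node only if that edge doesn't already exist:
  "73458791" → 8 new (7, 3, 4, 5, 8, 7, 9, 1)
  "734562942" → prefix "7345" already present; 5 new (6, 2, 9, 4, 2)
  "734562901" → prefix "7345629" already present; 2 new (0, 1)
  "73456297" → prefix "7345629" already present; 1 new (7)
  "734562927" → prefix "7345629" already present; 2 new (2, 7)
  "72252751" → prefix "7" already present; 7 new (2, 2, 5, 2, 7, 5, 1)
  "734562908" → prefix "73456290" already present; 1 new (8)
  "73456290" → prefix "73456290" already present; 0 new (none)
  "7345629015" → prefix "734562901" already present; 1 new (5)
  "7344223953" → prefix "734" already present; 7 new (4, 2, 2, 3, 9, 5, 3)
  "7225273153" → prefix "722527" already present; 4 new (3, 1, 5, 3)
Total nodes = 8 + 5 + 2 + 1 + 2 + 7 + 1 + 0 + 1 + 7 + 4 = 38

38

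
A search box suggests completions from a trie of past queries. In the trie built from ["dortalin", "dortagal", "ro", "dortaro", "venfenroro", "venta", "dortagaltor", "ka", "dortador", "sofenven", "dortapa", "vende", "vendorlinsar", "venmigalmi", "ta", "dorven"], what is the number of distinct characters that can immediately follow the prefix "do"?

1

The children of the "do" node are the distinct next characters among strings starting with "do".
Distinct next characters after "do": r.
That node has 1 child edge.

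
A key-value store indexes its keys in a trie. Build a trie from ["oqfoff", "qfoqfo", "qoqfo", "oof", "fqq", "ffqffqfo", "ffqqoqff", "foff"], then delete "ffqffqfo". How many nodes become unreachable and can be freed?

5

After clearing the end-marker at "ffqffqfo", prune upward until reaching a node still needed by another word.
The suffix "ffqfo" (5 nodes) is used only by "ffqffqfo"; the node for "ffq" still has the child "q", so pruning stops there.
Nodes removed: 5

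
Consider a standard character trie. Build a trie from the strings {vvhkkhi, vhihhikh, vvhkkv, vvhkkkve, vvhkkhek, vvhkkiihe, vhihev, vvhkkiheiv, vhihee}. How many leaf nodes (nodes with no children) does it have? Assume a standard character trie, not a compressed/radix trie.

9

A leaf is a node with no children — equivalently, the end of a word that is not a proper prefix of any other stored word.
Those words: "vhihee", "vhihev", "vhihhikh", "vvhkkhek", "vvhkkhi", "vvhkkiheiv", "vvhkkiihe", "vvhkkkve", "vvhkkv"
Leaf count: 9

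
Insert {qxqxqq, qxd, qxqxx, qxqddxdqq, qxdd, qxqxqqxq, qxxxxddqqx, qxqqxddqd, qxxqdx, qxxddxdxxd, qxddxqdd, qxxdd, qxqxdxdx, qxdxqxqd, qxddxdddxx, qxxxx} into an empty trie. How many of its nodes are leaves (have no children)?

11

A leaf is a node with no children — equivalently, the end of a word that is not a proper prefix of any other stored word.
Those words: "qxddxdddxx", "qxddxqdd", "qxdxqxqd", "qxqddxdqq", "qxqqxddqd", "qxqxdxdx", "qxqxqqxq", "qxqxx", "qxxddxdxxd", "qxxqdx", "qxxxxddqqx"
Leaf count: 11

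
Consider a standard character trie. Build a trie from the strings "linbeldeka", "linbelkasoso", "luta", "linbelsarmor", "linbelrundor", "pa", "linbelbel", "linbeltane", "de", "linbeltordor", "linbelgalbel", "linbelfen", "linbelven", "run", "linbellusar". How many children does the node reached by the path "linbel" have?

Follow the path "linbel" to its node, then look at its outgoing edges.
Characters that immediately follow "linbel" among the stored strings: {b, d, f, g, k, l, r, s, t, v}.
That node has 10 child edges.

10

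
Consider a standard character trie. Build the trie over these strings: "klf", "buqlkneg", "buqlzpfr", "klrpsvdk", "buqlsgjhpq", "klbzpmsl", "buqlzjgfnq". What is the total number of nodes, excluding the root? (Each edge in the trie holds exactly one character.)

38

Trace insertions, counting only characters that open a new branch:
  "klf" → 3 new (k, l, f)
  "buqlkneg" → 8 new (b, u, q, l, k, n, e, g)
  "buqlzpfr" → prefix "buql" already present; 4 new (z, p, f, r)
  "klrpsvdk" → prefix "kl" already present; 6 new (r, p, s, v, d, k)
  "buqlsgjhpq" → prefix "buql" already present; 6 new (s, g, j, h, p, q)
  "klbzpmsl" → prefix "kl" already present; 6 new (b, z, p, m, s, l)
  "buqlzjgfnq" → prefix "buqlz" already present; 5 new (j, g, f, n, q)
Total nodes = 3 + 8 + 4 + 6 + 6 + 6 + 5 = 38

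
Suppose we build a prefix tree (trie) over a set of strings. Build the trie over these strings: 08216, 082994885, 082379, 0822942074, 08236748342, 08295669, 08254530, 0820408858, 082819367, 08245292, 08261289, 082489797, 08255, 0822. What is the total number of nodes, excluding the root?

For each word, the new-node count is its length minus the longest prefix already in the trie:
  "08216" → 5 new (0, 8, 2, 1, 6)
  "082994885" → prefix "082" already present; 6 new (9, 9, 4, 8, 8, 5)
  "082379" → prefix "082" already present; 3 new (3, 7, 9)
  "0822942074" → prefix "082" already present; 7 new (2, 9, 4, 2, 0, 7, 4)
  "08236748342" → prefix "0823" already present; 7 new (6, 7, 4, 8, 3, 4, 2)
  "08295669" → prefix "0829" already present; 4 new (5, 6, 6, 9)
  "08254530" → prefix "082" already present; 5 new (5, 4, 5, 3, 0)
  "0820408858" → prefix "082" already present; 7 new (0, 4, 0, 8, 8, 5, 8)
  "082819367" → prefix "082" already present; 6 new (8, 1, 9, 3, 6, 7)
  "08245292" → prefix "082" already present; 5 new (4, 5, 2, 9, 2)
  "08261289" → prefix "082" already present; 5 new (6, 1, 2, 8, 9)
  "082489797" → prefix "0824" already present; 5 new (8, 9, 7, 9, 7)
  "08255" → prefix "0825" already present; 1 new (5)
  "0822" → prefix "0822" already present; 0 new (none)
Total nodes = 5 + 6 + 3 + 7 + 7 + 4 + 5 + 7 + 6 + 5 + 5 + 5 + 1 + 0 = 66

66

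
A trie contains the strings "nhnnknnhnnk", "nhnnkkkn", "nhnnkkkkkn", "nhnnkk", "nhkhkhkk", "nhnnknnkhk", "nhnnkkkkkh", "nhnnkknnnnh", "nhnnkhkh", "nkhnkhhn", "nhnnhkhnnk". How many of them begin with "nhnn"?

9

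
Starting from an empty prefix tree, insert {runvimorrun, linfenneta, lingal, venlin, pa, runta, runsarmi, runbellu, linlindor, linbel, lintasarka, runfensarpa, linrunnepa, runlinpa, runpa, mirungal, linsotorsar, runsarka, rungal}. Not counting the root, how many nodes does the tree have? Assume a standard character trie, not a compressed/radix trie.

For each word, the new-node count is its length minus the longest prefix already in the trie:
  "runvimorrun" → 11 new (r, u, n, v, i, m, o, r, r, u, n)
  "linfenneta" → 10 new (l, i, n, f, e, n, n, e, t, a)
  "lingal" → prefix "lin" already present; 3 new (g, a, l)
  "venlin" → 6 new (v, e, n, l, i, n)
  "pa" → 2 new (p, a)
  "runta" → prefix "run" already present; 2 new (t, a)
  "runsarmi" → prefix "run" already present; 5 new (s, a, r, m, i)
  "runbellu" → prefix "run" already present; 5 new (b, e, l, l, u)
  "linlindor" → prefix "lin" already present; 6 new (l, i, n, d, o, r)
  "linbel" → prefix "lin" already present; 3 new (b, e, l)
  "lintasarka" → prefix "lin" already present; 7 new (t, a, s, a, r, k, a)
  "runfensarpa" → prefix "run" already present; 8 new (f, e, n, s, a, r, p, a)
  "linrunnepa" → prefix "lin" already present; 7 new (r, u, n, n, e, p, a)
  "runlinpa" → prefix "run" already present; 5 new (l, i, n, p, a)
  "runpa" → prefix "run" already present; 2 new (p, a)
  "mirungal" → 8 new (m, i, r, u, n, g, a, l)
  "linsotorsar" → prefix "lin" already present; 8 new (s, o, t, o, r, s, a, r)
  "runsarka" → prefix "runsar" already present; 2 new (k, a)
  "rungal" → prefix "run" already present; 3 new (g, a, l)
Total nodes = 11 + 10 + 3 + 6 + 2 + 2 + 5 + 5 + 6 + 3 + 7 + 8 + 7 + 5 + 2 + 8 + 8 + 2 + 3 = 103

103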